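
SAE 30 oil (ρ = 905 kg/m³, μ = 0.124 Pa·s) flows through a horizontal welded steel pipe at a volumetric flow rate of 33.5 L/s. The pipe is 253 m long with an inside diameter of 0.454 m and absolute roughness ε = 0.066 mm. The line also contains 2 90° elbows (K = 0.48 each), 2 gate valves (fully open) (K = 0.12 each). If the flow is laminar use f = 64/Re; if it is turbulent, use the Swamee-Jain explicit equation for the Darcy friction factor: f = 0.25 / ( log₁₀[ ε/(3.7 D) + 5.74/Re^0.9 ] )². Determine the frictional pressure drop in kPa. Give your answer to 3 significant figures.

ΔP ≈ 1.03 kPa

Q = 33.5 L/s = 33.5/1000 = 0.0335 m³/s.
Cross-sectional area A = πD²/4 = π(0.454)²/4 = 0.1619 m²; mean velocity V = Q/A = 0.0335/0.1619 = 0.2069 m/s.
Reynolds number Re = ρVD/μ = 905 · 0.2069 · 0.454 / 0.124 = 685.7.
Re < 2300 → laminar flow, so f = 64/Re = 64/685.7 = 0.09334 (the turbulent correlation is not needed).
Total minor-loss coefficient ΣK = 2·0.48 + 2·0.12 = 1.2.
ΔP = [f·L/D + ΣK]·(ρV²/2) = [0.09334·253/0.454 + 1.2]·(905·0.2069²/2) = [52.01 + 1.2]·19.38 = 1031 Pa.
ΔP = 1031 Pa = 1.03 kPa.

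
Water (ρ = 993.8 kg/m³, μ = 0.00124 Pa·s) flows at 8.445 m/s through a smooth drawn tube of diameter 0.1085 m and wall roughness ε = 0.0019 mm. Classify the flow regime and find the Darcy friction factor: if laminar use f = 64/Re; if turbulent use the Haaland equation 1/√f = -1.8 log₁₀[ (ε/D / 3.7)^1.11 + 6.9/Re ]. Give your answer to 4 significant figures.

f ≈ 0.01248

Re = ρVD/μ = 993.8·8.445·0.1085/0.00124 = 7.344e+05.
Re > 4000 → turbulent. ε/D = 1.9e-06/0.1085 = 1.75e-05; Haaland: 1/√f = -1.8 log₁₀[1.23e-06 + 9.4e-06] = 8.953, so f = 0.01248.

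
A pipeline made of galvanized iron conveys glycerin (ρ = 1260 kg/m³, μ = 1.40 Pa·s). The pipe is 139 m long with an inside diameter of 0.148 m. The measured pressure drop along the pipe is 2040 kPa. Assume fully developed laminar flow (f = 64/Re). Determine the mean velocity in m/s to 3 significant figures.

V ≈ 7.18 m/s

For laminar flow, f = 64/Re with Re = ρVD/μ, so Darcy-Weisbach reduces to ΔP = 32μLV/D². Solving for V: V = ΔP·D²/(32μL) = 2.04e+06·(0.148)²/(32·1.4·139) = 7.176 m/s.
Check: Re = ρVD/μ = 1260·7.176·0.148/1.4 = 955.8 < 2300, so the laminar assumption holds.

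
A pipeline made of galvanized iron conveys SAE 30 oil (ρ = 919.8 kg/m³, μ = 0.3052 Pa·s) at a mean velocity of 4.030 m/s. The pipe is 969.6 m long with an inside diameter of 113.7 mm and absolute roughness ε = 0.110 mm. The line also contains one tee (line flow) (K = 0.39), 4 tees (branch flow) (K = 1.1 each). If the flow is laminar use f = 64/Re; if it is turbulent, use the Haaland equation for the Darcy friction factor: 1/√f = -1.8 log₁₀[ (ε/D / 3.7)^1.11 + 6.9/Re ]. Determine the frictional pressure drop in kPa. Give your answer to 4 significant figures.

ΔP ≈ 2988 kPa

Reynolds number Re = ρVD/μ = 919.8 · 4.03 · 0.1137 / 0.305 = 1381.
Re < 2300 → laminar flow, so f = 64/Re = 64/1381 = 0.04635 (the turbulent correlation is not needed).
Total minor-loss coefficient ΣK = 1·0.39 + 4·1.1 = 4.79.
ΔP = [f·L/D + ΣK]·(ρV²/2) = [0.04635·969.6/0.1137 + 4.79]·(919.8·4.03²/2) = [395.2 + 4.79]·7469 = 2.988e+06 Pa.
ΔP = 2.988e+06 Pa = 2988 kPa.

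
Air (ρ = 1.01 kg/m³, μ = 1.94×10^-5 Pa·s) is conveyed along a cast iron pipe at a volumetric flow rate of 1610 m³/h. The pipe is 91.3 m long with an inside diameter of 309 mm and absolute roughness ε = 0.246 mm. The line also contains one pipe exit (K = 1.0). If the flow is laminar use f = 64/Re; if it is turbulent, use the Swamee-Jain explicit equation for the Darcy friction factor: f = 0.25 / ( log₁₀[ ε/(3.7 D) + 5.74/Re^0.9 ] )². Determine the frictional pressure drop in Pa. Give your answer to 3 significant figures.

Q = 1610 m³/h = 1610/3600 = 0.4472 m³/s.
Cross-sectional area A = πD²/4 = π(0.309)²/4 = 0.07499 m²; mean velocity V = Q/A = 0.4472/0.07499 = 5.964 m/s.
Reynolds number Re = ρVD/μ = 1.01 · 5.964 · 0.309 / 1.94e-05 = 9.594e+04.
Re > 4000 → turbulent. Relative roughness ε/D = 0.000246/0.309 = 0.000796. Swamee-Jain: f = 0.25/(log₁₀[0.000796/3.7 + 5.74/9.594e+04^0.9])² = 0.25/(log₁₀[0.000215 + 0.000188])² = 0.25/(-3.394)² = 0.0217.
Total minor-loss coefficient ΣK = 1·1 = 1.
ΔP = [f·L/D + ΣK]·(ρV²/2) = [0.0217·91.3/0.309 + 1]·(1.01·5.964²/2) = [6.412 + 1]·17.96 = 133.1 Pa.

ΔP ≈ 133 Pa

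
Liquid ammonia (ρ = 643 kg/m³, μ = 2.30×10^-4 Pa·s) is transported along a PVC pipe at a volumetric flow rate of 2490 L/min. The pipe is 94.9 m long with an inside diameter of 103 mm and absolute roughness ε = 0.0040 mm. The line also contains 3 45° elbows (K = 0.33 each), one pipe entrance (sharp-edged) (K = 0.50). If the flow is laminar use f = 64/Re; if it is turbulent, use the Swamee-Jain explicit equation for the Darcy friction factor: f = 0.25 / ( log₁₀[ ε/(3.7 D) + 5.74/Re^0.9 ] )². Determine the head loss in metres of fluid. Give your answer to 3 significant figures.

Q = 2490 L/min = 2490/60000 = 0.0415 m³/s.
Cross-sectional area A = πD²/4 = π(0.103)²/4 = 0.008332 m²; mean velocity V = Q/A = 0.0415/0.008332 = 4.981 m/s.
Reynolds number Re = ρVD/μ = 643 · 4.981 · 0.103 / 0.00023 = 1.434e+06.
Re > 4000 → turbulent. Relative roughness ε/D = 4e-06/0.103 = 3.88e-05. Swamee-Jain: f = 0.25/(log₁₀[3.88e-05/3.7 + 5.74/1.434e+06^0.9])² = 0.25/(log₁₀[1.05e-05 + 1.65e-05])² = 0.25/(-4.568)² = 0.01198.
Total minor-loss coefficient ΣK = 3·0.33 + 1·0.5 = 1.49.
ΔP = [f·L/D + ΣK]·(ρV²/2) = [0.01198·94.9/0.103 + 1.49]·(643·4.981²/2) = [11.04 + 1.49]·7975 = 9.99e+04 Pa.
Head loss h_f = ΔP/(ρg) = 9.99e+04/(643·9.81) = 15.8 m.

h_f ≈ 15.8 m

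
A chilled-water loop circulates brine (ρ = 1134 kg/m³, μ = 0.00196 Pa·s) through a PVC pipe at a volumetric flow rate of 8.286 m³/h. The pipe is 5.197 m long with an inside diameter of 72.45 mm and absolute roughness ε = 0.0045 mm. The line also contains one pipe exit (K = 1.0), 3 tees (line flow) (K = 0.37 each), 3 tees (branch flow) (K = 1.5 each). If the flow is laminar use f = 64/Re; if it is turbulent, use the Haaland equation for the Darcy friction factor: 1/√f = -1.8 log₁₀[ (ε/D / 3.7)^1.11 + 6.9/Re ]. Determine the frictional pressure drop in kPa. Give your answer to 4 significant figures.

Q = 8.286 m³/h = 8.286/3600 = 0.002302 m³/s.
Cross-sectional area A = πD²/4 = π(0.07245)²/4 = 0.004123 m²; mean velocity V = Q/A = 0.002302/0.004123 = 0.5583 m/s.
Reynolds number Re = ρVD/μ = 1134 · 0.5583 · 0.07245 / 0.00196 = 2.34e+04.
Re > 4000 → turbulent. Relative roughness ε/D = 4.5e-06/0.07245 = 6.21e-05. Haaland: 1/√f = -1.8 log₁₀[(6.21e-05/3.7)^1.11 + 6.9/2.34e+04] = -1.8 log₁₀[5.01e-06 + 0.000295] = 6.342, so f = 0.02487.
Total minor-loss coefficient ΣK = 1·1 + 3·0.37 + 3·1.5 = 6.61.
ΔP = [f·L/D + ΣK]·(ρV²/2) = [0.02487·5.197/0.07245 + 6.61]·(1134·0.5583²/2) = [1.784 + 6.61]·176.7 = 1483 Pa.
ΔP = 1483 Pa = 1.483 kPa.

ΔP ≈ 1.483 kPa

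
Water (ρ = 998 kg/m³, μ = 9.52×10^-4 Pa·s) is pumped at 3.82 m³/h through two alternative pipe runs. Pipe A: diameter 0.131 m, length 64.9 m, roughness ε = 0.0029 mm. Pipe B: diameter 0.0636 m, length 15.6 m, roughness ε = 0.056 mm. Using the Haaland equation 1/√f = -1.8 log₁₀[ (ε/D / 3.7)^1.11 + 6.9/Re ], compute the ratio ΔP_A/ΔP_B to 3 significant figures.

Pipe A: V = Q/A = 0.001061/0.01348 = 0.07873 m/s; Re = 1.081e+04; ε/D = 2.21e-05; Haaland → f = 0.03025; ΔP_A = f(L/D)(ρV²/2) = 46.36 Pa.
Pipe B: V = Q/A = 0.001061/0.003177 = 0.334 m/s; Re = 2.227e+04; ε/D = 0.000881; Haaland → f = 0.02681; ΔP_B = f(L/D)(ρV²/2) = 366.1 Pa.
ΔP_A/ΔP_B = 46.36/366.1 = 0.127.

ΔP_A/ΔP_B ≈ 0.127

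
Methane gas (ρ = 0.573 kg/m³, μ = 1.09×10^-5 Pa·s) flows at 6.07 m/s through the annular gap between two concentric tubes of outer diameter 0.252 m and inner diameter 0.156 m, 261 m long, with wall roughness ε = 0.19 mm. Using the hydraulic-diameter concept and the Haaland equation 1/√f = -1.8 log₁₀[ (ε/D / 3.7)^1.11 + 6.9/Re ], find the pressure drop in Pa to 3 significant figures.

Hydraulic diameter D_h = 4A/P = D_o - D_i = 0.252 - 0.156 = 0.096 m.
Re = ρVD_h/μ = 0.573·6.07·0.096/1.09e-05 = 3.063e+04.
ε/D_h = 0.00019/0.096 = 0.00198; Haaland gives 1/√f = -1.8 log₁₀[0.000234+0.000225] = 6.009, so f = 0.02769.
ΔP = f(L/D_h)(ρV²/2) = 0.02769·261/0.096·10.56 = 794.8 Pa.

ΔP ≈ 795 Pa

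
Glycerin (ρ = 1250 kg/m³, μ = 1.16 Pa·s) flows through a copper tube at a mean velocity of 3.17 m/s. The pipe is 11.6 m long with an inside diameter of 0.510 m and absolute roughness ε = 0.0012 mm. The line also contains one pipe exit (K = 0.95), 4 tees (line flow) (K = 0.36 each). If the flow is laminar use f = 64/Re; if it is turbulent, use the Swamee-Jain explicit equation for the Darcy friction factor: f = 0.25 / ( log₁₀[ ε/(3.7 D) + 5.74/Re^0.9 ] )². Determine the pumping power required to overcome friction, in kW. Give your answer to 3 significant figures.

Reynolds number Re = ρVD/μ = 1250 · 3.17 · 0.51 / 1.16 = 1742.
Re < 2300 → laminar flow, so f = 64/Re = 64/1742 = 0.03674 (the turbulent correlation is not needed).
Total minor-loss coefficient ΣK = 1·0.95 + 4·0.36 = 2.39.
ΔP = [f·L/D + ΣK]·(ρV²/2) = [0.03674·11.6/0.51 + 2.39]·(1250·3.17²/2) = [0.8356 + 2.39]·6281 = 2.026e+04 Pa.
Q = V·A = 3.17·0.2043 = 0.6476 m³/s.
Pumping power P = QΔP = 0.6476·2.026e+04 = 13120 W = 13.1 kW.

P ≈ 13.1 kW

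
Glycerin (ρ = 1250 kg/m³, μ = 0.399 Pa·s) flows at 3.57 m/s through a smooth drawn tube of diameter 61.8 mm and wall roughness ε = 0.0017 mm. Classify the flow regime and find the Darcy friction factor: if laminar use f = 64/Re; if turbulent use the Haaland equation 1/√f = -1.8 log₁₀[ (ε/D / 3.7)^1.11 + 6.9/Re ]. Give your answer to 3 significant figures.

Re = ρVD/μ = 1250·3.57·0.0618/0.399 = 691.2.
Re < 2300 → laminar, so f = 64/Re = 0.09259 (roughness is irrelevant in laminar flow).

f ≈ 0.0926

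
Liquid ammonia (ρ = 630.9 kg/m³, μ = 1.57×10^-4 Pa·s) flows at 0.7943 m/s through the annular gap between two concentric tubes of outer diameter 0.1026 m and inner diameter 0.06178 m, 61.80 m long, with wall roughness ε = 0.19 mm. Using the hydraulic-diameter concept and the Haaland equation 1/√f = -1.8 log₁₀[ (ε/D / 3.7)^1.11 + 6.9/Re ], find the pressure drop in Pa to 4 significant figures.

ΔP ≈ 9180 Pa

Hydraulic diameter D_h = 4A/P = D_o - D_i = 0.1026 - 0.06178 = 0.04082 m.
Re = ρVD_h/μ = 630.9·0.7943·0.04082/0.000157 = 1.303e+05.
ε/D_h = 0.00019/0.04082 = 0.00465; Haaland gives 1/√f = -1.8 log₁₀[0.000603+5.3e-05] = 5.729, so f = 0.03047.
ΔP = f(L/D_h)(ρV²/2) = 0.03047·61.8/0.04082·199 = 9180 Pa.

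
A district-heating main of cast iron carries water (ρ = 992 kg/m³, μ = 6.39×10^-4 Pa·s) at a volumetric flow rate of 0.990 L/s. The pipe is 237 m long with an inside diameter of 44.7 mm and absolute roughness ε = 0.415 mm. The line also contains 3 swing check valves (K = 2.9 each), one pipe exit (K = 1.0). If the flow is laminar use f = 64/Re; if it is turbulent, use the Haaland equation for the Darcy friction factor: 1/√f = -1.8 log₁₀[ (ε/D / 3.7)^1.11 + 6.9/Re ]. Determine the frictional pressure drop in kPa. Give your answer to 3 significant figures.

ΔP ≈ 42.1 kPa

Q = 0.990 L/s = 0.990/1000 = 0.00099 m³/s.
Cross-sectional area A = πD²/4 = π(0.0447)²/4 = 0.001569 m²; mean velocity V = Q/A = 0.00099/0.001569 = 0.6309 m/s.
Reynolds number Re = ρVD/μ = 992 · 0.6309 · 0.0447 / 0.000639 = 4.378e+04.
Re > 4000 → turbulent. Relative roughness ε/D = 0.000415/0.0447 = 0.00928. Haaland: 1/√f = -1.8 log₁₀[(0.00928/3.7)^1.11 + 6.9/4.378e+04] = -1.8 log₁₀[0.0013 + 0.000158] = 5.106, so f = 0.03835.
Total minor-loss coefficient ΣK = 3·2.9 + 1·1 = 9.7.
ΔP = [f·L/D + ΣK]·(ρV²/2) = [0.03835·237/0.0447 + 9.7]·(992·0.6309²/2) = [203.4 + 9.7]·197.4 = 4.206e+04 Pa.
ΔP = 4.206e+04 Pa = 42.1 kPa.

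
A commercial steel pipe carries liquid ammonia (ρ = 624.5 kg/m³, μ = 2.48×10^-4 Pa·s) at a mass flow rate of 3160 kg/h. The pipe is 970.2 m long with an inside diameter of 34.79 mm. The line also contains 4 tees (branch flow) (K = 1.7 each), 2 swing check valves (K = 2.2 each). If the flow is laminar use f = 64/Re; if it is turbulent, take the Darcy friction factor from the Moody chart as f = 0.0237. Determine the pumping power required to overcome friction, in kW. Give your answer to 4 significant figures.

ṁ = 3160 kg/h = 3160/3600 = 0.8778 kg/s.
A = πD²/4 = π(0.03479)²/4 = 0.0009506 m²; mean velocity V = ṁ/(ρA) = 0.8778/(624.5 · 0.0009506) = 1.479 m/s.
Reynolds number Re = ρVD/μ = 624.5 · 1.479 · 0.03479 / 0.000248 = 1.295e+05.
Re > 4000 → turbulent; use the Moody-chart value f = 0.0237.
Total minor-loss coefficient ΣK = 4·1.7 + 2·2.2 = 11.2.
ΔP = [f·L/D + ΣK]·(ρV²/2) = [0.0237·970.2/0.03479 + 11.2]·(624.5·1.479²/2) = [660.9 + 11.2]·682.7 = 4.588e+05 Pa.
Q = ṁ/ρ = 0.8778/624.5 = 0.001406 m³/s.
Pumping power P = QΔP = 0.001406·4.588e+05 = 644.93 W = 0.6449 kW.

P ≈ 0.6449 kW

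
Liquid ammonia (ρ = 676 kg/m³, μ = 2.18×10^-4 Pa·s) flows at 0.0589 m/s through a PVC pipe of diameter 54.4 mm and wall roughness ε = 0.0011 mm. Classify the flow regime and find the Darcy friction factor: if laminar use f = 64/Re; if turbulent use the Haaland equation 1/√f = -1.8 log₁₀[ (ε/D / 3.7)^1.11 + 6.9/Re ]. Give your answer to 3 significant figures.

Re = ρVD/μ = 676·0.0589·0.0544/0.000218 = 9936.
Re > 4000 → turbulent. ε/D = 1.1e-06/0.0544 = 2.02e-05; Haaland: 1/√f = -1.8 log₁₀[1.44e-06 + 0.000694] = 5.683, so f = 0.03096.

f ≈ 0.0310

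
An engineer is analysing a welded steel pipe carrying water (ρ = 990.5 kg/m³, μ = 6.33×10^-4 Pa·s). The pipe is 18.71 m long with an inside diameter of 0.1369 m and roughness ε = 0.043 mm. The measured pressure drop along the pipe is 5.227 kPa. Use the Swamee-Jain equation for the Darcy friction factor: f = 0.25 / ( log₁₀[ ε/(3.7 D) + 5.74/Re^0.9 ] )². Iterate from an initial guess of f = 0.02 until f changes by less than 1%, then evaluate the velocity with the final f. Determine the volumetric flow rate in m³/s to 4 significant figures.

Rearranging Darcy-Weisbach: V = √(2·ΔP·D/(f·L·ρ)). With ε/D = 4.3e-05/0.1369 = 0.000314, iterate starting from f = 0.02:
  f = 0.02 → V = √(2·5227·0.1369/(0.02·18.71·990.5)) = 1.965 m/s; Re = ρVD/μ = 4.209e+05; f → 0.01669
  f = 0.01669 → V = 2.151 m/s; Re = 4.608e+05; f → 0.01658
Converged (Δf/f < 1%). With the final f = 0.01658: V = √(2·5227·0.1369/(0.01658·18.71·990.5)) = 2.158 m/s.
Q = V·A = 2.158·(π/4·0.1369²) = 0.03177 m³/s = 0.03177 m³/s.

Q ≈ 0.03177 m³/s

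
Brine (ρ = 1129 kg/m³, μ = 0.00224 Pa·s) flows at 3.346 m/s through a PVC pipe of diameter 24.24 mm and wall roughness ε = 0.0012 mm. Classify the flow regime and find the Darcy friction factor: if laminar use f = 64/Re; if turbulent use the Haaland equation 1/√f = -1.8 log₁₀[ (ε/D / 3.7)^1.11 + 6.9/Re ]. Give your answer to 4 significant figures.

Re = ρVD/μ = 1129·3.346·0.02424/0.00224 = 4.088e+04.
Re > 4000 → turbulent. ε/D = 1.2e-06/0.02424 = 4.95e-05; Haaland: 1/√f = -1.8 log₁₀[3.89e-06 + 0.000169] = 6.773, so f = 0.0218.

f ≈ 0.02180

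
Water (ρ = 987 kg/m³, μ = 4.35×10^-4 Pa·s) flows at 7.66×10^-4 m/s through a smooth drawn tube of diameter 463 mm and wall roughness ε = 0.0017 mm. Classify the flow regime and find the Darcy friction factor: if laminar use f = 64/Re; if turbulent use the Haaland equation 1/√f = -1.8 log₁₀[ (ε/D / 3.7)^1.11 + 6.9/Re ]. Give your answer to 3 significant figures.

f ≈ 0.0795

Re = ρVD/μ = 987·0.000766·0.463/0.000435 = 804.7.
Re < 2300 → laminar, so f = 64/Re = 0.07953 (roughness is irrelevant in laminar flow).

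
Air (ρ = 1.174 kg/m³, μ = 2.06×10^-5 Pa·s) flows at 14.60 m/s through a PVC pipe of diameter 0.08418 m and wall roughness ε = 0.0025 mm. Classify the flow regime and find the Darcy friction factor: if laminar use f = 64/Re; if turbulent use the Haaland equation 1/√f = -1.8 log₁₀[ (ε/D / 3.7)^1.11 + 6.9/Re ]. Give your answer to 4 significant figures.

Re = ρVD/μ = 1.174·14.6·0.08418/2.06e-05 = 7.004e+04.
Re > 4000 → turbulent. ε/D = 2.5e-06/0.08418 = 2.97e-05; Haaland: 1/√f = -1.8 log₁₀[2.21e-06 + 9.85e-05] = 7.194, so f = 0.01932.

f ≈ 0.01932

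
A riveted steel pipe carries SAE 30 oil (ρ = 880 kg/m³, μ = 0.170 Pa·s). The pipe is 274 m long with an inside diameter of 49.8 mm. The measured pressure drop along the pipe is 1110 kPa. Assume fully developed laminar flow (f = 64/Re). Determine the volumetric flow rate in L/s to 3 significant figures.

For laminar flow, f = 64/Re with Re = ρVD/μ, so Darcy-Weisbach reduces to ΔP = 32μLV/D². Solving for V: V = ΔP·D²/(32μL) = 1.11e+06·(0.0498)²/(32·0.17·274) = 1.847 m/s.
Check: Re = ρVD/μ = 880·1.847·0.0498/0.17 = 476.1 < 2300, so the laminar assumption holds.
Q = V·A = 1.847·(π/4·0.0498²) = 0.003597 m³/s = 3.60 L/s.

Q ≈ 3.60 L/s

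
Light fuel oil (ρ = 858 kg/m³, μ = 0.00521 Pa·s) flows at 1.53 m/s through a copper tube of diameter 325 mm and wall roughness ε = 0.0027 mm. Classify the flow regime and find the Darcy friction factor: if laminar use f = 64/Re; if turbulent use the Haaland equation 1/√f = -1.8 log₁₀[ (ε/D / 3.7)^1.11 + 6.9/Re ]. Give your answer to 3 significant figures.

Re = ρVD/μ = 858·1.53·0.325/0.00521 = 8.189e+04.
Re > 4000 → turbulent. ε/D = 2.7e-06/0.325 = 8.31e-06; Haaland: 1/√f = -1.8 log₁₀[5.37e-07 + 8.43e-05] = 7.329, so f = 0.01862.

f ≈ 0.0186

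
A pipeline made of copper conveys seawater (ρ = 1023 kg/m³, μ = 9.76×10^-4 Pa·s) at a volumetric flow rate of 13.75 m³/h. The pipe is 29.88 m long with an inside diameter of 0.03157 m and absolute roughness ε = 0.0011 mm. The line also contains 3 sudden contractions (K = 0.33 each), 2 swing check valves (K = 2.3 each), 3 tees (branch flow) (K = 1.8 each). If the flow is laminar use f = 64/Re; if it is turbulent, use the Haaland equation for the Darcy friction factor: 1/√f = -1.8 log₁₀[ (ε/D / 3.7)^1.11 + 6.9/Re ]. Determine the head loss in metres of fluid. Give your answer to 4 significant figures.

Q = 13.75 m³/h = 13.75/3600 = 0.003819 m³/s.
Cross-sectional area A = πD²/4 = π(0.03157)²/4 = 0.0007828 m²; mean velocity V = Q/A = 0.003819/0.0007828 = 4.879 m/s.
Reynolds number Re = ρVD/μ = 1023 · 4.879 · 0.03157 / 0.000976 = 1.615e+05.
Re > 4000 → turbulent. Relative roughness ε/D = 1.1e-06/0.03157 = 3.48e-05. Haaland: 1/√f = -1.8 log₁₀[(3.48e-05/3.7)^1.11 + 6.9/1.615e+05] = -1.8 log₁₀[2.64e-06 + 4.27e-05] = 7.818, so f = 0.01636.
Total minor-loss coefficient ΣK = 3·0.33 + 2·2.3 + 3·1.8 = 11.
ΔP = [f·L/D + ΣK]·(ρV²/2) = [0.01636·29.88/0.03157 + 11]·(1023·4.879²/2) = [15.49 + 11]·1.218e+04 = 3.224e+05 Pa.
Head loss h_f = ΔP/(ρg) = 3.224e+05/(1023·9.81) = 32.13 m.

h_f ≈ 32.13 m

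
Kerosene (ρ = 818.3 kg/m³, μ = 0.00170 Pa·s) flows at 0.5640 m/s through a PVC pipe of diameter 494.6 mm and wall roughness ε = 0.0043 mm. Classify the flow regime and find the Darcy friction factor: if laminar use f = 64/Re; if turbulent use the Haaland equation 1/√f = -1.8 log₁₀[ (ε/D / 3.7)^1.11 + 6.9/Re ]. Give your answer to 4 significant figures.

Re = ρVD/μ = 818.3·0.564·0.4946/0.0017 = 1.343e+05.
Re > 4000 → turbulent. ε/D = 4.3e-06/0.4946 = 8.69e-06; Haaland: 1/√f = -1.8 log₁₀[5.65e-07 + 5.14e-05] = 7.712, so f = 0.01681.

f ≈ 0.01681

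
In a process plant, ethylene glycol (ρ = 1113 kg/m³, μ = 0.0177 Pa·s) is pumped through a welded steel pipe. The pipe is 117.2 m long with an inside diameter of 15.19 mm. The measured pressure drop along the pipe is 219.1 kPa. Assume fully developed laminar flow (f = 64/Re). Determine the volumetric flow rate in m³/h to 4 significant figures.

Q ≈ 0.4968 m³/h

For laminar flow, f = 64/Re with Re = ρVD/μ, so Darcy-Weisbach reduces to ΔP = 32μLV/D². Solving for V: V = ΔP·D²/(32μL) = 2.191e+05·(0.01519)²/(32·0.0177·117.2) = 0.7616 m/s.
Check: Re = ρVD/μ = 1113·0.7616·0.01519/0.0177 = 727.4 < 2300, so the laminar assumption holds.
Q = V·A = 0.7616·(π/4·0.01519²) = 0.000138 m³/s = 0.4968 m³/h.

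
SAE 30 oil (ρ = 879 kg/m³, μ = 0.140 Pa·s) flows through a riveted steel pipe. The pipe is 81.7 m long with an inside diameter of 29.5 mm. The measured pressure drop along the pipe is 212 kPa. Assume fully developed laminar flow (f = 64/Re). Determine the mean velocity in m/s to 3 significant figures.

For laminar flow, f = 64/Re with Re = ρVD/μ, so Darcy-Weisbach reduces to ΔP = 32μLV/D². Solving for V: V = ΔP·D²/(32μL) = 2.12e+05·(0.0295)²/(32·0.14·81.7) = 0.5041 m/s.
Check: Re = ρVD/μ = 879·0.5041·0.0295/0.14 = 93.36 < 2300, so the laminar assumption holds.

V ≈ 0.504 m/s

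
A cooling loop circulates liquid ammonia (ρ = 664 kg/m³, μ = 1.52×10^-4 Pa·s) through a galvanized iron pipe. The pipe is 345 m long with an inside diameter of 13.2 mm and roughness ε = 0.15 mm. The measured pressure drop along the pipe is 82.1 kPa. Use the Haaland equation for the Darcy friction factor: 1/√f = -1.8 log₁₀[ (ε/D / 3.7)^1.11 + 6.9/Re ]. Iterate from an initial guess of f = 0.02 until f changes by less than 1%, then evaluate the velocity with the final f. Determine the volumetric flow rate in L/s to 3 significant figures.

Rearranging Darcy-Weisbach: V = √(2·ΔP·D/(f·L·ρ)). With ε/D = 0.00015/0.0132 = 0.0114, iterate starting from f = 0.02:
  f = 0.02 → V = √(2·8.21e+04·0.0132/(0.02·345·664)) = 0.6878 m/s; Re = ρVD/μ = 3.966e+04; f → 0.04096
  f = 0.04096 → V = 0.4806 m/s; Re = 2.771e+04; f → 0.0415
  f = 0.0415 → V = 0.4775 m/s; Re = 2.753e+04; f → 0.04151
Converged (Δf/f < 1%). With the final f = 0.04151: V = √(2·8.21e+04·0.0132/(0.04151·345·664)) = 0.4774 m/s.
Q = V·A = 0.4774·(π/4·0.0132²) = 6.533e-05 m³/s = 0.0653 L/s.

Q ≈ 0.0653 L/s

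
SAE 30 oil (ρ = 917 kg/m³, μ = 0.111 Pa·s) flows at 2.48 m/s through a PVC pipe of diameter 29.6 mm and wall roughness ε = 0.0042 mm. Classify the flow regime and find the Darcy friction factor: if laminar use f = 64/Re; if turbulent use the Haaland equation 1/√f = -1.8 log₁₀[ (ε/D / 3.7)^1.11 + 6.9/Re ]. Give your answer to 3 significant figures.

f ≈ 0.106

Re = ρVD/μ = 917·2.48·0.0296/0.111 = 606.4.
Re < 2300 → laminar, so f = 64/Re = 0.1055 (roughness is irrelevant in laminar flow).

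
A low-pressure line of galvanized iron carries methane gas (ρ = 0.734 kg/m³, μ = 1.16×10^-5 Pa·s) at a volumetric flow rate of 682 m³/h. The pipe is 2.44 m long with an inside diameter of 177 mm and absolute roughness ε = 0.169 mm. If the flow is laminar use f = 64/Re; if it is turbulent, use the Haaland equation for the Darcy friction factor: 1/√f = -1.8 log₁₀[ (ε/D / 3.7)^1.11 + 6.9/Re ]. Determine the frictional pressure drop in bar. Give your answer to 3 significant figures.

ΔP ≈ 6.63×10^-5 bar

Q = 682 m³/h = 682/3600 = 0.1894 m³/s.
Cross-sectional area A = πD²/4 = π(0.177)²/4 = 0.02461 m²; mean velocity V = Q/A = 0.1894/0.02461 = 7.699 m/s.
Reynolds number Re = ρVD/μ = 0.734 · 7.699 · 0.177 / 1.16e-05 = 8.623e+04.
Re > 4000 → turbulent. Relative roughness ε/D = 0.000169/0.177 = 0.000955. Haaland: 1/√f = -1.8 log₁₀[(0.000955/3.7)^1.11 + 6.9/8.623e+04] = -1.8 log₁₀[0.000104 + 8e-05] = 6.723, so f = 0.02212.
Darcy-Weisbach: ΔP = f(L/D)(ρV²/2) = 0.02212·(2.44/0.177)·(0.734·7.699²/2) = 0.02212·13.79·21.75 = 6.635 Pa.
ΔP = 6.635 Pa = 6.63×10^-5 bar.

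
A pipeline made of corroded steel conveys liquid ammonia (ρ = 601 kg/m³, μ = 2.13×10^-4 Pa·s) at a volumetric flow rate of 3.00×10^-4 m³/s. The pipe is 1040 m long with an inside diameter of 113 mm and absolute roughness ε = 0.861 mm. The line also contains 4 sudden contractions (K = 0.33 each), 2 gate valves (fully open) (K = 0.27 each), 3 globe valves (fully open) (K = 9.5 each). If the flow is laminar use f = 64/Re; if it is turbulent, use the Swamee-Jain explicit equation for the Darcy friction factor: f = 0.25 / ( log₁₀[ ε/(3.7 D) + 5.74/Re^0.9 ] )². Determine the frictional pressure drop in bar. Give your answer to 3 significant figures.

ΔP ≈ 0.00111 bar

Cross-sectional area A = πD²/4 = π(0.113)²/4 = 0.01003 m²; mean velocity V = Q/A = 0.0003/0.01003 = 0.02991 m/s.
Reynolds number Re = ρVD/μ = 601 · 0.02991 · 0.113 / 0.000213 = 9538.
Re > 4000 → turbulent. Relative roughness ε/D = 0.000861/0.113 = 0.00762. Swamee-Jain: f = 0.25/(log₁₀[0.00762/3.7 + 5.74/9538^0.9])² = 0.25/(log₁₀[0.00206 + 0.0015])² = 0.25/(-2.448)² = 0.04171.
Total minor-loss coefficient ΣK = 4·0.33 + 2·0.27 + 3·9.5 = 30.4.
ΔP = [f·L/D + ΣK]·(ρV²/2) = [0.04171·1040/0.113 + 30.4]·(601·0.02991²/2) = [383.9 + 30.4]·0.2689 = 111.4 Pa.
ΔP = 111.4 Pa = 0.00111 bar.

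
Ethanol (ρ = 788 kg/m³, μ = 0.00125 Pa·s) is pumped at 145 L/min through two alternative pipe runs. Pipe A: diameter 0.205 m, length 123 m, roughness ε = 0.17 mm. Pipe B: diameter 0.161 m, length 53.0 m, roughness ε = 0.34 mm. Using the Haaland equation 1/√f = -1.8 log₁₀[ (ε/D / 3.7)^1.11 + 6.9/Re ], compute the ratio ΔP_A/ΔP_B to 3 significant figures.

ΔP_A/ΔP_B ≈ 0.692

Pipe A: V = Q/A = 0.002417/0.03301 = 0.07322 m/s; Re = 9462; ε/D = 0.000829; Haaland → f = 0.03238; ΔP_A = f(L/D)(ρV²/2) = 41.04 Pa.
Pipe B: V = Q/A = 0.002417/0.02036 = 0.1187 m/s; Re = 1.205e+04; ε/D = 0.00211; Haaland → f = 0.03245; ΔP_B = f(L/D)(ρV²/2) = 59.3 Pa.
ΔP_A/ΔP_B = 41.04/59.3 = 0.692.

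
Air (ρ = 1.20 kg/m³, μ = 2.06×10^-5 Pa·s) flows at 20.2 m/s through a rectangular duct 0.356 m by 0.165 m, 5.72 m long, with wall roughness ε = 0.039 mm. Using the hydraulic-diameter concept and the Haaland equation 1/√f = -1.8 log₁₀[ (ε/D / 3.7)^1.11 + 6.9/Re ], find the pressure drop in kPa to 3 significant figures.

Hydraulic diameter D_h = 4A/P = 4·(0.356·0.165)/(2·(0.356+0.165)) = 0.235/1.042 = 0.2255 m.
Re = ρVD_h/μ = 1.2·20.2·0.2255/2.06e-05 = 2.653e+05.
ε/D_h = 3.9e-05/0.2255 = 0.000173; Haaland gives 1/√f = -1.8 log₁₀[1.56e-05+2.6e-05] = 7.885, so f = 0.01608.
ΔP = f(L/D_h)(ρV²/2) = 0.01608·5.72/0.2255·244.8 = 99.88 Pa.
ΔP = 0.0999 kPa.

ΔP ≈ 0.0999 kPa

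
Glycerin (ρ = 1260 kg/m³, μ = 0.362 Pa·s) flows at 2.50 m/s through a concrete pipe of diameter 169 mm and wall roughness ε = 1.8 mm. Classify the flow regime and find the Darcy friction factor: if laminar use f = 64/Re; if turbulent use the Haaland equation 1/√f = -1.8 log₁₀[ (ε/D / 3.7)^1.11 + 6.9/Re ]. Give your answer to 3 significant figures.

Re = ρVD/μ = 1260·2.5·0.169/0.362 = 1471.
Re < 2300 → laminar, so f = 64/Re = 0.04352 (roughness is irrelevant in laminar flow).

f ≈ 0.0435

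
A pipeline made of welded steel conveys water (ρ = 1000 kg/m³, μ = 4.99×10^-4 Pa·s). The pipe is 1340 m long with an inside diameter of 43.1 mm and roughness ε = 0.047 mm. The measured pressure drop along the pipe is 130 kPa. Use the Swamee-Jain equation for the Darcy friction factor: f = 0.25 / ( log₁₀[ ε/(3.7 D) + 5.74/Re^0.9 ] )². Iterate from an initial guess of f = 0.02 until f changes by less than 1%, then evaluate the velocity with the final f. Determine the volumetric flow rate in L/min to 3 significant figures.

Rearranging Darcy-Weisbach: V = √(2·ΔP·D/(f·L·ρ)). With ε/D = 4.7e-05/0.0431 = 0.00109, iterate starting from f = 0.02:
  f = 0.02 → V = √(2·1.3e+05·0.0431/(0.02·1340·1000)) = 0.6466 m/s; Re = ρVD/μ = 5.585e+04; f → 0.0241
  f = 0.0241 → V = 0.5891 m/s; Re = 5.088e+04; f → 0.02438
  f = 0.02438 → V = 0.5856 m/s; Re = 5.058e+04; f → 0.0244
Converged (Δf/f < 1%). With the final f = 0.0244: V = √(2·1.3e+05·0.0431/(0.0244·1340·1000)) = 0.5854 m/s.
Q = V·A = 0.5854·(π/4·0.0431²) = 0.0008541 m³/s = 51.2 L/min.

Q ≈ 51.2 L/min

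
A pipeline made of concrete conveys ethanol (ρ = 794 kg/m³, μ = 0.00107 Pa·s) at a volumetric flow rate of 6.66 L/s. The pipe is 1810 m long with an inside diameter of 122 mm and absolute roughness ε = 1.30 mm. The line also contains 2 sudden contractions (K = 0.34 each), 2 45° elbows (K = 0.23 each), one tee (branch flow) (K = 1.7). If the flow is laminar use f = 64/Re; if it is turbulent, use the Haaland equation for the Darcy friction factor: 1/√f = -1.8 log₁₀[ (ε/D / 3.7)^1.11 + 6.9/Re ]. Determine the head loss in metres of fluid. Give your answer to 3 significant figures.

Q = 6.66 L/s = 6.66/1000 = 0.00666 m³/s.
Cross-sectional area A = πD²/4 = π(0.122)²/4 = 0.01169 m²; mean velocity V = Q/A = 0.00666/0.01169 = 0.5697 m/s.
Reynolds number Re = ρVD/μ = 794 · 0.5697 · 0.122 / 0.00107 = 5.158e+04.
Re > 4000 → turbulent. Relative roughness ε/D = 0.0013/0.122 = 0.0107. Haaland: 1/√f = -1.8 log₁₀[(0.0107/3.7)^1.11 + 6.9/5.158e+04] = -1.8 log₁₀[0.00151 + 0.000134] = 5.01, so f = 0.03984.
Total minor-loss coefficient ΣK = 2·0.34 + 2·0.23 + 1·1.7 = 2.84.
ΔP = [f·L/D + ΣK]·(ρV²/2) = [0.03984·1810/0.122 + 2.84]·(794·0.5697²/2) = [591.1 + 2.84]·128.9 = 7.653e+04 Pa.
Head loss h_f = ΔP/(ρg) = 7.653e+04/(794·9.81) = 9.83 m.

h_f ≈ 9.83 m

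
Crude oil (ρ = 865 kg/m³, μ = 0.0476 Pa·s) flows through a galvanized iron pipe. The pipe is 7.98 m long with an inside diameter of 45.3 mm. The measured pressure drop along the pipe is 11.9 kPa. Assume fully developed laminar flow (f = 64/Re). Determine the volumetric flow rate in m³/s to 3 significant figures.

For laminar flow, f = 64/Re with Re = ρVD/μ, so Darcy-Weisbach reduces to ΔP = 32μLV/D². Solving for V: V = ΔP·D²/(32μL) = 1.19e+04·(0.0453)²/(32·0.0476·7.98) = 2.009 m/s.
Check: Re = ρVD/μ = 865·2.009·0.0453/0.0476 = 1654 < 2300, so the laminar assumption holds.
Q = V·A = 2.009·(π/4·0.0453²) = 0.003238 m³/s = 0.00324 m³/s.

Q ≈ 0.00324 m³/s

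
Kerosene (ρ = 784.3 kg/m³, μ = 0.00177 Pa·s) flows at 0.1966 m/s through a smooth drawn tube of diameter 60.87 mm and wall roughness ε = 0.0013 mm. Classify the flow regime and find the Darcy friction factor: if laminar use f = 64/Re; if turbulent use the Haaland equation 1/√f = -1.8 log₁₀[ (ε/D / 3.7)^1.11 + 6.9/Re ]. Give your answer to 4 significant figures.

f ≈ 0.03708

Re = ρVD/μ = 784.3·0.1966·0.06087/0.00177 = 5303.
Re > 4000 → turbulent. ε/D = 1.3e-06/0.06087 = 2.14e-05; Haaland: 1/√f = -1.8 log₁₀[1.53e-06 + 0.0013] = 5.193, so f = 0.03708.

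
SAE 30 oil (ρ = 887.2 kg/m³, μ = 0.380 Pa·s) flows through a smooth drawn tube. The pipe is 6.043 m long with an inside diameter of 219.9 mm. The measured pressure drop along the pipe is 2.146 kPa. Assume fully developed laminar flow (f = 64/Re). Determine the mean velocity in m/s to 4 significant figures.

For laminar flow, f = 64/Re with Re = ρVD/μ, so Darcy-Weisbach reduces to ΔP = 32μLV/D². Solving for V: V = ΔP·D²/(32μL) = 2146·(0.2199)²/(32·0.38·6.043) = 1.412 m/s.
Check: Re = ρVD/μ = 887.2·1.412·0.2199/0.38 = 725 < 2300, so the laminar assumption holds.

V ≈ 1.412 m/s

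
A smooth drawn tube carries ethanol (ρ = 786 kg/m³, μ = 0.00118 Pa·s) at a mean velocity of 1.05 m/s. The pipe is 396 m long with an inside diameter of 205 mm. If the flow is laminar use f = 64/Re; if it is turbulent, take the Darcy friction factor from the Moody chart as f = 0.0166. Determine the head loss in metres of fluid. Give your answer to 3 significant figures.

Reynolds number Re = ρVD/μ = 786 · 1.05 · 0.205 / 0.00118 = 1.434e+05.
Re > 4000 → turbulent; use the Moody-chart value f = 0.0166.
Darcy-Weisbach: ΔP = f(L/D)(ρV²/2) = 0.0166·(396/0.205)·(786·1.05²/2) = 0.0166·1932·433.3 = 1.389e+04 Pa.
Head loss h_f = ΔP/(ρg) = 1.389e+04/(786·9.81) = 1.80 m.

h_f ≈ 1.80 m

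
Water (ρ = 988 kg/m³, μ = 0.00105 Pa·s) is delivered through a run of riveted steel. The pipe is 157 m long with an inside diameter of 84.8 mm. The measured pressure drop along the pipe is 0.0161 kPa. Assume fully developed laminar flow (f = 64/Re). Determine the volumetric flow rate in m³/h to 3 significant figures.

For laminar flow, f = 64/Re with Re = ρVD/μ, so Darcy-Weisbach reduces to ΔP = 32μLV/D². Solving for V: V = ΔP·D²/(32μL) = 16.1·(0.0848)²/(32·0.00105·157) = 0.02195 m/s.
Check: Re = ρVD/μ = 988·0.02195·0.0848/0.00105 = 1751 < 2300, so the laminar assumption holds.
Q = V·A = 0.02195·(π/4·0.0848²) = 0.000124 m³/s = 0.446 m³/h.

Q ≈ 0.446 m³/h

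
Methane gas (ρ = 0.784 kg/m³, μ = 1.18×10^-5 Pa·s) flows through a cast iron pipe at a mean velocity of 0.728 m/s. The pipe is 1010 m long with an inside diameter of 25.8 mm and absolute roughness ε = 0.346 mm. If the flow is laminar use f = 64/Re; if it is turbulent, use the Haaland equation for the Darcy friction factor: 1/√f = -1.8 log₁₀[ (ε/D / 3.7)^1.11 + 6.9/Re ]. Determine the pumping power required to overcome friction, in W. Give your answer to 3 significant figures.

P ≈ 0.159 W

Reynolds number Re = ρVD/μ = 0.784 · 0.728 · 0.0258 / 1.18e-05 = 1248.
Re < 2300 → laminar flow, so f = 64/Re = 64/1248 = 0.05129 (the turbulent correlation is not needed).
Darcy-Weisbach: ΔP = f(L/D)(ρV²/2) = 0.05129·(1010/0.0258)·(0.784·0.728²/2) = 0.05129·3.915e+04·0.2078 = 417.1 Pa.
Q = V·A = 0.728·0.0005228 = 0.0003806 m³/s.
Pumping power P = QΔP = 0.0003806·417.1 = 0.1587 W = 0.159 W.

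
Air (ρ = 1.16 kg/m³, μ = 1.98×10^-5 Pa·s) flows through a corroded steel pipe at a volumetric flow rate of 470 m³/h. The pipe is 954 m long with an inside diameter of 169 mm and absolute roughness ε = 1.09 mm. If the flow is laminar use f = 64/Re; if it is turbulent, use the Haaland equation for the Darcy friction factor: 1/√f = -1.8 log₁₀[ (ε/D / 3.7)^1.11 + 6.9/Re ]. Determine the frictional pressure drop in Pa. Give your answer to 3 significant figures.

Q = 470 m³/h = 470/3600 = 0.1306 m³/s.
Cross-sectional area A = πD²/4 = π(0.169)²/4 = 0.02243 m²; mean velocity V = Q/A = 0.1306/0.02243 = 5.82 m/s.
Reynolds number Re = ρVD/μ = 1.16 · 5.82 · 0.169 / 1.98e-05 = 5.763e+04.
Re > 4000 → turbulent. Relative roughness ε/D = 0.00109/0.169 = 0.00645. Haaland: 1/√f = -1.8 log₁₀[(0.00645/3.7)^1.11 + 6.9/5.763e+04] = -1.8 log₁₀[0.000867 + 0.00012] = 5.411, so f = 0.03416.
Darcy-Weisbach: ΔP = f(L/D)(ρV²/2) = 0.03416·(954/0.169)·(1.16·5.82²/2) = 0.03416·5645·19.65 = 3788 Pa.

ΔP ≈ 3790 Pa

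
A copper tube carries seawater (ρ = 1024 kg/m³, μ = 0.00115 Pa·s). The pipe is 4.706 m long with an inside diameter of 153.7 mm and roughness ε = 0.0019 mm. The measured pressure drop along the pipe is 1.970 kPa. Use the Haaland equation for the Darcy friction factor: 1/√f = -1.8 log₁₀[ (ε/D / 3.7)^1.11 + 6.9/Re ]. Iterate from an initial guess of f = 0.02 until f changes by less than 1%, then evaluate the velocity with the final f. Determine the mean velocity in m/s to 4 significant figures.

V ≈ 3.036 m/s

Rearranging Darcy-Weisbach: V = √(2·ΔP·D/(f·L·ρ)). With ε/D = 1.9e-06/0.1537 = 1.24e-05, iterate starting from f = 0.02:
  f = 0.02 → V = √(2·1970·0.1537/(0.02·4.706·1024)) = 2.507 m/s; Re = ρVD/μ = 3.431e+05; f → 0.0141
  f = 0.0141 → V = 2.986 m/s; Re = 4.086e+05; f → 0.01367
  f = 0.01367 → V = 3.032 m/s; Re = 4.149e+05; f → 0.01363
Converged (Δf/f < 1%). With the final f = 0.01363: V = √(2·1970·0.1537/(0.01363·4.706·1024)) = 3.036 m/s.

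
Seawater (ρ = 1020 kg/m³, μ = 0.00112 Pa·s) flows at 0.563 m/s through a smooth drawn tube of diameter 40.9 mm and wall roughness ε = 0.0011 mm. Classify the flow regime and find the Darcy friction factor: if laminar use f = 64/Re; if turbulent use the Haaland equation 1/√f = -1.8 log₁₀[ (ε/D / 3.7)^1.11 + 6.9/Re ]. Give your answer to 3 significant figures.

f ≈ 0.0255

Re = ρVD/μ = 1020·0.563·0.0409/0.00112 = 2.097e+04.
Re > 4000 → turbulent. ε/D = 1.1e-06/0.0409 = 2.69e-05; Haaland: 1/√f = -1.8 log₁₀[1.98e-06 + 0.000329] = 6.264, so f = 0.02548.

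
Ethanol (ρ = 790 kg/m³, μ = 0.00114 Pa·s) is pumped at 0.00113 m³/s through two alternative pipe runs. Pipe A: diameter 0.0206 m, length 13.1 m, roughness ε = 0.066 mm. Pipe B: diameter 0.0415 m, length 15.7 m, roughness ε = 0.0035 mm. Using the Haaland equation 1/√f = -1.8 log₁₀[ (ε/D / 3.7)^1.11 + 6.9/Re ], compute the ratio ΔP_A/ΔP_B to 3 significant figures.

ΔP_A/ΔP_B ≈ 32.4

Pipe A: V = Q/A = 0.00113/0.0003333 = 3.39 m/s; Re = 4.84e+04; ε/D = 0.0032; Haaland → f = 0.02892; ΔP_A = f(L/D)(ρV²/2) = 8.352e+04 Pa.
Pipe B: V = Q/A = 0.00113/0.001353 = 0.8354 m/s; Re = 2.402e+04; ε/D = 8.43e-05; Haaland → f = 0.02475; ΔP_B = f(L/D)(ρV²/2) = 2581 Pa.
ΔP_A/ΔP_B = 8.352e+04/2581 = 32.4.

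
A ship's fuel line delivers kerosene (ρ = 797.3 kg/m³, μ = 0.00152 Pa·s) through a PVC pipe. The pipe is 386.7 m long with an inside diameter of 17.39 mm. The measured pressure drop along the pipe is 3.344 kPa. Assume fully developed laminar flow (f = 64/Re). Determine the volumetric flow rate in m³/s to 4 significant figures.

For laminar flow, f = 64/Re with Re = ρVD/μ, so Darcy-Weisbach reduces to ΔP = 32μLV/D². Solving for V: V = ΔP·D²/(32μL) = 3344·(0.01739)²/(32·0.00152·386.7) = 0.05376 m/s.
Check: Re = ρVD/μ = 797.3·0.05376·0.01739/0.00152 = 490.4 < 2300, so the laminar assumption holds.
Q = V·A = 0.05376·(π/4·0.01739²) = 1.277e-05 m³/s = 1.277×10^-5 m³/s.

Q ≈ 1.277×10^-5 m³/s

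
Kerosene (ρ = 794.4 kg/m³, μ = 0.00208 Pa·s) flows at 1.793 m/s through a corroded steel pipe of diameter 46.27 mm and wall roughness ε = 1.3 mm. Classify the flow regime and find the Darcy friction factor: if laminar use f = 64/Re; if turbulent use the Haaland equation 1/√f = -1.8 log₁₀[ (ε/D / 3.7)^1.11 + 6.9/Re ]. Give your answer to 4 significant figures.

f ≈ 0.05676

Re = ρVD/μ = 794.4·1.793·0.04627/0.00208 = 3.169e+04.
Re > 4000 → turbulent. ε/D = 0.0013/0.04627 = 0.0281; Haaland: 1/√f = -1.8 log₁₀[0.00444 + 0.000218] = 4.197, so f = 0.05676.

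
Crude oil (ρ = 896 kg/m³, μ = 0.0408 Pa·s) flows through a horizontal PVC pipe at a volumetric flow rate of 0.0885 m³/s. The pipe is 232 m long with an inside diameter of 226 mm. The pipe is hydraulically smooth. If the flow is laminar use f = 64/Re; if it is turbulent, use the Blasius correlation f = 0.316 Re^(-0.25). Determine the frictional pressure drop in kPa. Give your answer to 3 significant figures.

Cross-sectional area A = πD²/4 = π(0.226)²/4 = 0.04011 m²; mean velocity V = Q/A = 0.0885/0.04011 = 2.206 m/s.
Reynolds number Re = ρVD/μ = 896 · 2.206 · 0.226 / 0.0408 = 1.095e+04.
Re > 4000 → turbulent. Smooth-pipe (Blasius): f = 0.316 Re^(-0.25) = 0.316/(1.095e+04)^0.25 = 0.03089.
Darcy-Weisbach: ΔP = f(L/D)(ρV²/2) = 0.03089·(232/0.226)·(896·2.206²/2) = 0.03089·1027·2180 = 6.915e+04 Pa.
ΔP = 6.915e+04 Pa = 69.1 kPa.

ΔP ≈ 69.1 kPa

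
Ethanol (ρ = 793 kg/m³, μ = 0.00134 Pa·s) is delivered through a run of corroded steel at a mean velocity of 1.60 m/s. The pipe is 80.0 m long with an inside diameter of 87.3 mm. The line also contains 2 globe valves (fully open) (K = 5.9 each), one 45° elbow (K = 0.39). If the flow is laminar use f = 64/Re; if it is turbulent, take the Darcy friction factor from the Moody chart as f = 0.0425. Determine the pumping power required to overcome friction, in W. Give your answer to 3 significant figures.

P ≈ 497 W

Reynolds number Re = ρVD/μ = 793 · 1.6 · 0.0873 / 0.00134 = 8.266e+04.
Re > 4000 → turbulent; use the Moody-chart value f = 0.0425.
Total minor-loss coefficient ΣK = 2·5.9 + 1·0.39 = 12.2.
ΔP = [f·L/D + ΣK]·(ρV²/2) = [0.0425·80/0.0873 + 12.2]·(793·1.6²/2) = [38.95 + 12.2]·1015 = 5.191e+04 Pa.
Q = V·A = 1.6·0.005986 = 0.009577 m³/s.
Pumping power P = QΔP = 0.009577·5.191e+04 = 497.1 W = 497 W.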